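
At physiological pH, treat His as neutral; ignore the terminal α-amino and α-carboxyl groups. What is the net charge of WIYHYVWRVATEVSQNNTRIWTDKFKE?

Near pH 7.4, K and R contribute +1 each, D and E contribute −1 each, and every other side chain (His included, as stated) is uncharged.
Positive (K, R): R8, R19, K24, K26 → +4.
Negative (D, E): E12, D23, E27 → −3.
Net charge = (+4) + (−3) = +1.

+1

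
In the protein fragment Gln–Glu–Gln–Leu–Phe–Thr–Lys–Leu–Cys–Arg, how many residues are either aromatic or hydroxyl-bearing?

Aromatic: F, W, Y. Hydroxyl-bearing: S, T, Y.
Aromatic residues here: Phe5 (1).
Hydroxyl-bearing residues here: Thr6 (1).
(Y belongs to both groups, but none appear in this sequence.) Total = 1 + 1 = 2.

2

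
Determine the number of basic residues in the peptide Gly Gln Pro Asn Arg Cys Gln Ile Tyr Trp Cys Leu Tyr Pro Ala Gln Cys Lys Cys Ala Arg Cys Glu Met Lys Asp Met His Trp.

K, R, and H are the three residues with basic side chains (ε-amine, guanidinium, and imidazole respectively).
Matching residues: Arg5, Lys18, Arg21, Lys25, His28.

5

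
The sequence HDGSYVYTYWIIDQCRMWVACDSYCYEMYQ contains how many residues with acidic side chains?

4

Only D (aspartate) and E (glutamate) carry a side-chain carboxylic acid.
Matching residues: D2, D13, D22, E27.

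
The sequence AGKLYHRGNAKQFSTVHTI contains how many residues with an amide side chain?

Only N (asparagine) and Q (glutamine) carry a side-chain carboxamide.
Matching residues: N9, Q12.

2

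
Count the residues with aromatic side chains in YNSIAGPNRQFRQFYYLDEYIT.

F, W, and Y each carry an aromatic ring on the side chain.
Matching residues: Y1, F11, F14, Y15, Y16, Y20.

6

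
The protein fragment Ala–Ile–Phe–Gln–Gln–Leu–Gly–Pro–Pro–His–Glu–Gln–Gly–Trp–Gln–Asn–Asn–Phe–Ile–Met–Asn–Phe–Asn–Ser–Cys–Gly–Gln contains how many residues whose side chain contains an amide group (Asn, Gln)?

Matching residues: Gln4, Gln5, Gln12, Gln15, Asn16, Asn17, Asn21, Asn23, Gln27.

9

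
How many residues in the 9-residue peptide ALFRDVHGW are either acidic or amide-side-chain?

1

Acidic: D, E. Amide-side-chain: N, Q.
Acidic residues here: D5 (1).
Amide-side-chain residues here: none (0).
The two groups share no amino acid, so total = 1 + 0 = 1.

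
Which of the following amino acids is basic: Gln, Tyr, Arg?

Arg

The basic amino acids are Lys (K), Arg (R), and His (H).
Of the listed options, only Arg belongs to this group.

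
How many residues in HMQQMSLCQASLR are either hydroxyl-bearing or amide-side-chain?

Hydroxyl-bearing: S, T, Y. Amide-side-chain: N, Q.
Hydroxyl-bearing residues here: S6, S11 (2).
Amide-side-chain residues here: Q3, Q4, Q9 (3).
The two groups share no amino acid, so total = 2 + 3 = 5.

5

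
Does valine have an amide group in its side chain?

Only N (asparagine) and Q (glutamine) carry a side-chain carboxamide.
Valine is not in this group.

No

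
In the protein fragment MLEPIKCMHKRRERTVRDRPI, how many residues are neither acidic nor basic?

10

Acidic: D, E. Basic: K, R, H. All other residues are neither.
Matching residues: M1, L2, P4, I5, C7, M8, T15, V16, P20, I21.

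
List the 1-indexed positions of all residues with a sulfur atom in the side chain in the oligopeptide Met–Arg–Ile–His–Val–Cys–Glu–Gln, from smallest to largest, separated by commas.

1, 6

The sulfur-bearing residues are cysteine (–SH) and methionine (–S–CH₃).
Matching residues: Met1, Cys6.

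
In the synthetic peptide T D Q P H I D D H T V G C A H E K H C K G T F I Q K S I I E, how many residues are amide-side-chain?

Asparagine (N) and glutamine (Q) have uncharged amide side chains.
Matching residues: Q3, Q25.

2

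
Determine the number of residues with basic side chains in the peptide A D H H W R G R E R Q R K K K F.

Lysine (K), arginine (R), and histidine (H) have basic, nitrogen-containing side chains.
Matching residues: H3, H4, R6, R8, R10, R12, K13, K14, K15.

9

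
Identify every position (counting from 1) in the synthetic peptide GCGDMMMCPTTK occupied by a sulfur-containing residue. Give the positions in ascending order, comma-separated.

2, 5, 6, 7, 8

Matching residues: C2, M5, M6, M7, C8.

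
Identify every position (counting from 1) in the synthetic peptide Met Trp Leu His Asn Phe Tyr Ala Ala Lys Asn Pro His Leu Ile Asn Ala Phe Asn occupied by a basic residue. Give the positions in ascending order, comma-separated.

K, R, and H are the three residues with basic side chains (ε-amine, guanidinium, and imidazole respectively).
Matching residues: His4, Lys10, His13.

4, 10, 13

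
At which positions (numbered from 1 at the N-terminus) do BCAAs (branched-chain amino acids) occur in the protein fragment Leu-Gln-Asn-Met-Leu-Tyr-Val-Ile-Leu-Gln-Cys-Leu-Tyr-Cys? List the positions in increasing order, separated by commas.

Valine (V), leucine (L), and isoleucine (I) are the branched-chain amino acids.
Matching residues: Leu1, Leu5, Val7, Ile8, Leu9, Leu12.

1, 5, 7, 8, 9, 12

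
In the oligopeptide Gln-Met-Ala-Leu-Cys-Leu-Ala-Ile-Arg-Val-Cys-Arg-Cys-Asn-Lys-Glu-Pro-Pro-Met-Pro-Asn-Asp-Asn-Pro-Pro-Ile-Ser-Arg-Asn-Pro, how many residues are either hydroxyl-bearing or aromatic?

Hydroxyl-bearing: S, T, Y. Aromatic: F, W, Y.
Hydroxyl-bearing residues here: Ser27 (1).
Aromatic residues here: none (0).
(Y belongs to both groups, but none appear in this sequence.) Total = 1 + 0 = 1.

1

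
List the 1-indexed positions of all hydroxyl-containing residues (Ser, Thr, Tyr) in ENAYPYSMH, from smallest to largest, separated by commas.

Matching residues: Y4, Y6, S7.

4, 6, 7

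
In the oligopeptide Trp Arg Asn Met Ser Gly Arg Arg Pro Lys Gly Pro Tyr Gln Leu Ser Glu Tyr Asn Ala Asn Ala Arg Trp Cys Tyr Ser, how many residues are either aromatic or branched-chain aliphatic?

6

Aromatic: F, W, Y. Branched-chain aliphatic: I, L, V.
Aromatic residues here: Trp1, Tyr13, Tyr18, Trp24, Tyr26 (5).
Branched-chain aliphatic residues here: Leu15 (1).
The two groups share no amino acid, so total = 5 + 1 = 6.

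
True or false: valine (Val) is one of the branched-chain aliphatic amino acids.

True

The BCAAs are Val, Leu, and Ile — aliphatic side chains with a branch point.
Valine is in this group.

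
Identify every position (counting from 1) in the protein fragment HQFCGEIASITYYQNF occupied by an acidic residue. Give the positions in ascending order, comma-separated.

6

The acidic residues are Asp (D) and Glu (E), whose side chains end in a carboxylate group.
Matching residues: E6.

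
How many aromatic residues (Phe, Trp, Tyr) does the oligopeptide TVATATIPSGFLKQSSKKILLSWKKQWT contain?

3

Matching residues: F11, W23, W27.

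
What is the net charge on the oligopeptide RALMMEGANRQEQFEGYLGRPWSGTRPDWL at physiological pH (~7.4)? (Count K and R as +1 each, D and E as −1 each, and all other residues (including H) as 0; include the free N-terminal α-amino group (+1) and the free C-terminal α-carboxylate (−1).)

Positive (K, R): R1, R10, R20, R26 → +4.
Negative (D, E): E6, E12, E15, D28 → −4.
The N-terminus (+1) and C-terminus (−1) cancel.
Net charge = (+4) + (−4) = 0.

0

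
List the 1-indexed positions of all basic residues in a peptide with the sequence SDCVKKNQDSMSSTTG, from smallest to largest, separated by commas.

5, 6

K, R, and H are the three residues with basic side chains (ε-amine, guanidinium, and imidazole respectively).
Matching residues: K5, K6.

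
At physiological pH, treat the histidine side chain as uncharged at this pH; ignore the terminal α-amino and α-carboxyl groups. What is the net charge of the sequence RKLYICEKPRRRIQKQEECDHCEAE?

The side chains ionized at physiological pH are Lys/Arg (+1) and Asp/Glu (−1); with His treated as neutral, nothing else contributes.
Positive (K, R): R1, K2, K8, R10, R11, R12, K15 → +7.
Negative (D, E): E7, E17, E18, D20, E23, E25 → −6.
Net charge = (+7) + (−6) = +1.

+1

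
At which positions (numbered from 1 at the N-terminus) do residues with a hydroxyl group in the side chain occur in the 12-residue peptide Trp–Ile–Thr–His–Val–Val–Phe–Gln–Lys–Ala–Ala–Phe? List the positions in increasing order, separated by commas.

3

Serine (S), threonine (T), and tyrosine (Y) each carry a hydroxyl group on the side chain.
Matching residues: Thr3.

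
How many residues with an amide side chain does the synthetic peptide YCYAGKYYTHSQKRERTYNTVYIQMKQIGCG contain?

Only N (asparagine) and Q (glutamine) carry a side-chain carboxamide.
Matching residues: Q12, N19, Q24, Q27.

4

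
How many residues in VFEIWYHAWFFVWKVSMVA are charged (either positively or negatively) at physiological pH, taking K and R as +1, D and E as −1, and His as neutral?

2

Charged side chains at pH ~7.4: K, R (positive); D, E (negative).
Matching residues: E3, K14.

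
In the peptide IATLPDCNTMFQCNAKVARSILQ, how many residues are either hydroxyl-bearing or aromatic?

4

Hydroxyl-bearing: S, T, Y. Aromatic: F, W, Y.
Hydroxyl-bearing residues here: T3, T9, S20 (3).
Aromatic residues here: F11 (1).
(Y belongs to both groups, but none appear in this sequence.) Total = 3 + 1 = 4.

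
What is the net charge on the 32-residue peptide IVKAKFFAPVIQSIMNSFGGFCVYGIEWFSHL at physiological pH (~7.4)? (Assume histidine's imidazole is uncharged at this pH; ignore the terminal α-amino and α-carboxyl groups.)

At pH ~7.4 the Lys and Arg side chains are protonated (+1), the Asp and Glu side chains are deprotonated (−1), and with His taken as neutral all other side chains carry no charge.
Positive (K, R): K3, K5 → +2.
Negative (D, E): E27 → −1.
Net charge = (+2) + (−1) = +1.

+1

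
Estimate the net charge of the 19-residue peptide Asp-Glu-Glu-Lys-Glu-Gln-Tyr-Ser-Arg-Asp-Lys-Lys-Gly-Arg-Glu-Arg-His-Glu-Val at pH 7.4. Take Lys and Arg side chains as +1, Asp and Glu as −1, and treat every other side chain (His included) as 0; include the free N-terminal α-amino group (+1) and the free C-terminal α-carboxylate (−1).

-1

Positive (K, R): Lys4, Arg9, Lys11, Lys12, Arg14, Arg16 → +6.
Negative (D, E): Asp1, Glu2, Glu3, Glu5, Asp10, Glu15, Glu18 → −7.
The N-terminus (+1) and C-terminus (−1) cancel.
Net charge = (+6) + (−7) = −1.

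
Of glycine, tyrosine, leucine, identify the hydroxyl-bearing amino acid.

tyrosine

S, T, and Y are the three residues with a side-chain hydroxyl.
Of the listed options, only tyrosine belongs to this group.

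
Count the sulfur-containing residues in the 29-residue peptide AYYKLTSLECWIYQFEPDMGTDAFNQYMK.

Cysteine (C, thiol) and methionine (M, thioether) are the two sulfur-containing amino acids.
Matching residues: C10, M19, M28.

3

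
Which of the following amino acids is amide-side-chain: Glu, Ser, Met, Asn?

The amide-side-chain residues are Asn (N) and Gln (Q).
Of the listed options, only Asn belongs to this group.

Asn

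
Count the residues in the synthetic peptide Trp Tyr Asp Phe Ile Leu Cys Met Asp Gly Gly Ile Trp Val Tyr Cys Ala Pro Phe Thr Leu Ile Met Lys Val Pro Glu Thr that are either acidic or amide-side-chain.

3

Acidic: D, E. Amide-side-chain: N, Q.
Acidic residues here: Asp3, Asp9, Glu27 (3).
Amide-side-chain residues here: none (0).
The two groups share no amino acid, so total = 3 + 0 = 3.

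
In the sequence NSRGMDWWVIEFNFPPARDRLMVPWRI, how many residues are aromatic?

Phenylalanine (F), tryptophan (W), and tyrosine (Y) have aromatic ring side chains.
Matching residues: W7, W8, F12, F14, W25.

5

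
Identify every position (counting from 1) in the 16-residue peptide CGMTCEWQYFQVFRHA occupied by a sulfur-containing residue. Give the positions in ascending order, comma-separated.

1, 3, 5

The sulfur-bearing residues are cysteine (–SH) and methionine (–S–CH₃).
Matching residues: C1, M3, C5.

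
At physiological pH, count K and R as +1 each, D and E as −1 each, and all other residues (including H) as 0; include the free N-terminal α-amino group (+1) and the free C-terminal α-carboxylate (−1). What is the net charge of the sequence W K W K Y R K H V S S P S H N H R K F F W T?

+6

Positive (K, R): K2, K4, R6, K7, R17, K18 → +6.
Negative (D, E): none → −0.
The N-terminus (+1) and C-terminus (−1) cancel.
Net charge = (+6) + (−0) = +6.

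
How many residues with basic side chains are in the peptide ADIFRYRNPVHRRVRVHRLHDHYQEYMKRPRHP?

14

The basic amino acids are Lys (K), Arg (R), and His (H).
Matching residues: R5, R7, H11, R12, R13, R15, H17, R18, H20, H22, K28, R29, R31, H32.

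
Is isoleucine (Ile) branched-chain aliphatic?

V, L, and I make up the branched-chain aliphatic group.
Isoleucine is in this group.

Yes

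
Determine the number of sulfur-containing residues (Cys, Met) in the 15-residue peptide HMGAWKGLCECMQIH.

Matching residues: M2, C9, C11, M12.

4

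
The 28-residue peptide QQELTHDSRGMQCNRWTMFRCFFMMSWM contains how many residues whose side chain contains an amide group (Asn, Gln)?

4

Matching residues: Q1, Q2, Q12, N14.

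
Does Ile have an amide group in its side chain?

The amide-side-chain residues are Asn (N) and Gln (Q).
Isoleucine is not in this group.

No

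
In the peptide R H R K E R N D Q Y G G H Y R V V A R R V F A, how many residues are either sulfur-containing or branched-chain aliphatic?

Sulfur-containing: C, M. Branched-chain aliphatic: I, L, V.
Sulfur-containing residues here: none (0).
Branched-chain aliphatic residues here: V16, V17, V21 (3).
The two groups share no amino acid, so total = 0 + 3 = 3.

3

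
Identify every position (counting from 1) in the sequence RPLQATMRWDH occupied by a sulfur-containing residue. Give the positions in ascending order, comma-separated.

Matching residues: M7.

7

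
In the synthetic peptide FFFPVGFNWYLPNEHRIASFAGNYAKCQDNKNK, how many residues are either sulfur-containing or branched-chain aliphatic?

Sulfur-containing: C, M. Branched-chain aliphatic: I, L, V.
Sulfur-containing residues here: C27 (1).
Branched-chain aliphatic residues here: V5, L11, I17 (3).
The two groups share no amino acid, so total = 1 + 3 = 4.

4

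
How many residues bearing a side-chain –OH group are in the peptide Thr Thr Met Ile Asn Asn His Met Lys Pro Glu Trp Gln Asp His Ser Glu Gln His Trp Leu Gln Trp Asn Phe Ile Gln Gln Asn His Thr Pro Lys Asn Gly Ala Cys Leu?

S, T, and Y are the three residues with a side-chain hydroxyl.
Matching residues: Thr1, Thr2, Ser16, Thr31.

4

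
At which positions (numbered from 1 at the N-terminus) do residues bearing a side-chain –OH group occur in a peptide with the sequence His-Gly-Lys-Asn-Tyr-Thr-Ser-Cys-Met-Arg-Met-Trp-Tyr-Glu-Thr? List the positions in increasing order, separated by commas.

S, T, and Y are the three residues with a side-chain hydroxyl.
Matching residues: Tyr5, Thr6, Ser7, Tyr13, Thr15.

5, 6, 7, 13, 15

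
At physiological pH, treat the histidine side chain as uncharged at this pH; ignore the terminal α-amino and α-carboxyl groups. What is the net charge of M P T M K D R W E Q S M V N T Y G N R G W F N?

+1

Near pH 7.4, K and R contribute +1 each, D and E contribute −1 each, and every other side chain (His included, as stated) is uncharged.
Positive (K, R): K5, R7, R19 → +3.
Negative (D, E): D6, E9 → −2.
Net charge = (+3) + (−2) = +1.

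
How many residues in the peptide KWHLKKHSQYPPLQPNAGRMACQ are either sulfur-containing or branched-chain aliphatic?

Sulfur-containing: C, M. Branched-chain aliphatic: I, L, V.
Sulfur-containing residues here: M20, C22 (2).
Branched-chain aliphatic residues here: L4, L13 (2).
The two groups share no amino acid, so total = 2 + 2 = 4.

4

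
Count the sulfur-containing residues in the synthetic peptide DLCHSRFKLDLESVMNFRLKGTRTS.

2

The sulfur-bearing residues are cysteine (–SH) and methionine (–S–CH₃).
Matching residues: C3, M15.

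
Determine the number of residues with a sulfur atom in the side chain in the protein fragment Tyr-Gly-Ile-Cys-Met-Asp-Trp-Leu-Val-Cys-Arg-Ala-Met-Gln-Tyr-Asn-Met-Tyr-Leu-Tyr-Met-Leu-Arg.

Cysteine (C, thiol) and methionine (M, thioether) are the two sulfur-containing amino acids.
Matching residues: Cys4, Met5, Cys10, Met13, Met17, Met21.

6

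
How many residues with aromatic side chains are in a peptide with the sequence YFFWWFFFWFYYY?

Phenylalanine (F), tryptophan (W), and tyrosine (Y) have aromatic ring side chains.
Matching residues: Y1, F2, F3, W4, W5, F6, F7, F8, W9, F10, Y11, Y12, Y13.

13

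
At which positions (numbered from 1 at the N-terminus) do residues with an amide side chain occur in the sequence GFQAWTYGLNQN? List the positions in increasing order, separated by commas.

3, 10, 11, 12

Only N (asparagine) and Q (glutamine) carry a side-chain carboxamide.
Matching residues: Q3, N10, Q11, N12.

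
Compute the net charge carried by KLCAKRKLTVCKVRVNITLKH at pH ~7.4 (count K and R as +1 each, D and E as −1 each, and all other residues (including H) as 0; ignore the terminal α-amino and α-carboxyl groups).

+7

Positive (K, R): K1, K5, R6, K7, K12, R14, K20 → +7.
Negative (D, E): none → −0.
Net charge = (+7) + (−0) = +7.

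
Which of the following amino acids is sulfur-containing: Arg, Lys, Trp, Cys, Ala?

Only Cys (C) and Met (M) have a sulfur atom in the side chain.
Of the listed options, only Cys belongs to this group.

Cys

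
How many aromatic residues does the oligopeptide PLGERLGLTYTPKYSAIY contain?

3

The aromatic amino acids are Phe (F, benzyl), Trp (W, indole), and Tyr (Y, phenol).
Matching residues: Y10, Y14, Y18.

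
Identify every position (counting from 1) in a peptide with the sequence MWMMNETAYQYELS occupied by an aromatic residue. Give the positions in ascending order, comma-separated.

2, 9, 11

The aromatic amino acids are Phe (F, benzyl), Trp (W, indole), and Tyr (Y, phenol).
Matching residues: W2, Y9, Y11.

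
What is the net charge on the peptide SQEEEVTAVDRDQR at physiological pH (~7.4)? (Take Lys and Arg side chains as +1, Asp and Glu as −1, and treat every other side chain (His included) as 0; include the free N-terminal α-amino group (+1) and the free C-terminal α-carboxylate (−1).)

Positive (K, R): R11, R14 → +2.
Negative (D, E): E3, E4, E5, D10, D12 → −5.
The N-terminus (+1) and C-terminus (−1) cancel.
Net charge = (+2) + (−5) = −3.

-3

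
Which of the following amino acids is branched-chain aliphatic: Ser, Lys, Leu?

Leu

V, L, and I make up the branched-chain aliphatic group.
Of the listed options, only Leu belongs to this group.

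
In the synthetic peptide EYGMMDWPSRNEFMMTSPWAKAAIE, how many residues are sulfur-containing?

The sulfur-bearing residues are cysteine (–SH) and methionine (–S–CH₃).
Matching residues: M4, M5, M14, M15.

4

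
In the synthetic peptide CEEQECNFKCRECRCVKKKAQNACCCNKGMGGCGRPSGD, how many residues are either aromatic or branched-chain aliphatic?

2

Aromatic: F, W, Y. Branched-chain aliphatic: I, L, V.
Aromatic residues here: F8 (1).
Branched-chain aliphatic residues here: V16 (1).
The two groups share no amino acid, so total = 1 + 1 = 2.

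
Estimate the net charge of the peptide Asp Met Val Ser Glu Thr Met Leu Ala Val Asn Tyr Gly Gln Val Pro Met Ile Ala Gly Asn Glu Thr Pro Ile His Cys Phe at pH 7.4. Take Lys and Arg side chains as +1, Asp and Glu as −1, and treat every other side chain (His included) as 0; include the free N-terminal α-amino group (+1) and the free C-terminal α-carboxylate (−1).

-3

Positive (K, R): none → +0.
Negative (D, E): Asp1, Glu5, Glu22 → −3.
The N-terminus (+1) and C-terminus (−1) cancel.
Net charge = (+0) + (−3) = −3.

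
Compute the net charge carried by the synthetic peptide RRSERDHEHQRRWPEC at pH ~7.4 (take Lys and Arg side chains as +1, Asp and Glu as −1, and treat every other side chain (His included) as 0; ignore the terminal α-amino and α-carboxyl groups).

+1

Positive (K, R): R1, R2, R5, R11, R12 → +5.
Negative (D, E): E4, D6, E8, E15 → −4.
Net charge = (+5) + (−4) = +1.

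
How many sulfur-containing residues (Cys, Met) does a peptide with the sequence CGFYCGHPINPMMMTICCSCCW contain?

9

Matching residues: C1, C5, M12, M13, M14, C17, C18, C20, C21.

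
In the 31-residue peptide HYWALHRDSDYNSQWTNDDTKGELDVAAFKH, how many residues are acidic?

Aspartate (D) and glutamate (E) have carboxylic-acid side chains and are the acidic amino acids.
Matching residues: D8, D10, D18, D19, E23, D25.

6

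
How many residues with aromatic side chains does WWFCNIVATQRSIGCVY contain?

F, W, and Y each carry an aromatic ring on the side chain.
Matching residues: W1, W2, F3, Y17.

4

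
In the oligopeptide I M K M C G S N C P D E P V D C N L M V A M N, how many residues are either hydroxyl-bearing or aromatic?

1

Hydroxyl-bearing: S, T, Y. Aromatic: F, W, Y.
Hydroxyl-bearing residues here: S7 (1).
Aromatic residues here: none (0).
(Y belongs to both groups, but none appear in this sequence.) Total = 1 + 0 = 1.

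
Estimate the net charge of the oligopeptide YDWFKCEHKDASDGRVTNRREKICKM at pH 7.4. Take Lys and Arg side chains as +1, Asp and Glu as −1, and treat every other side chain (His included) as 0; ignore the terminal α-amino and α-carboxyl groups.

Positive (K, R): K5, K9, R15, R19, R20, K22, K25 → +7.
Negative (D, E): D2, E7, D10, D13, E21 → −5.
Net charge = (+7) + (−5) = +2.

+2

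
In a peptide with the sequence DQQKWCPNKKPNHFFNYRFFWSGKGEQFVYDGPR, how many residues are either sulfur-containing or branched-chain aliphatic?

2

Sulfur-containing: C, M. Branched-chain aliphatic: I, L, V.
Sulfur-containing residues here: C6 (1).
Branched-chain aliphatic residues here: V29 (1).
The two groups share no amino acid, so total = 1 + 1 = 2.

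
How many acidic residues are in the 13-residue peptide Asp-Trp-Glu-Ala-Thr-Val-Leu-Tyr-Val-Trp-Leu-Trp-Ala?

2

Aspartate (D) and glutamate (E) have carboxylic-acid side chains and are the acidic amino acids.
Matching residues: Asp1, Glu3.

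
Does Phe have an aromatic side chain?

Yes

Phenylalanine (F), tryptophan (W), and tyrosine (Y) have aromatic ring side chains.
Phenylalanine is in this group.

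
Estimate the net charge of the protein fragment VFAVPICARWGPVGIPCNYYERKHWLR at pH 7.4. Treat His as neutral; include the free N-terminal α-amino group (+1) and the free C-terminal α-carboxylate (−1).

+3

At pH ~7.4 the Lys and Arg side chains are protonated (+1), the Asp and Glu side chains are deprotonated (−1), and with His taken as neutral all other side chains carry no charge.
Positive (K, R): R9, R22, K23, R27 → +4.
Negative (D, E): E21 → −1.
The N-terminus (+1) and C-terminus (−1) cancel.
Net charge = (+4) + (−1) = +3.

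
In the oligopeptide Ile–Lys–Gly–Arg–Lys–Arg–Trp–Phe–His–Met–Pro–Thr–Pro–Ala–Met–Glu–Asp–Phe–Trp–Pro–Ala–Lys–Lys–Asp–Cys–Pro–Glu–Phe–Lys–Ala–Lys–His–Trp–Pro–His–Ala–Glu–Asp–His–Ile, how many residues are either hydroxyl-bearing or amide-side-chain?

Hydroxyl-bearing: S, T, Y. Amide-side-chain: N, Q.
Hydroxyl-bearing residues here: Thr12 (1).
Amide-side-chain residues here: none (0).
The two groups share no amino acid, so total = 1 + 0 = 1.

1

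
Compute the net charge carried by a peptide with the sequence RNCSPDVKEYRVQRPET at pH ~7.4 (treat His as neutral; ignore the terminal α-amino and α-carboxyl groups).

+1

At pH ~7.4 the Lys and Arg side chains are protonated (+1), the Asp and Glu side chains are deprotonated (−1), and with His taken as neutral all other side chains carry no charge.
Positive (K, R): R1, K8, R11, R14 → +4.
Negative (D, E): D6, E9, E16 → −3.
Net charge = (+4) + (−3) = +1.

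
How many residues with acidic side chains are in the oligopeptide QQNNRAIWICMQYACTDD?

Aspartate (D) and glutamate (E) have carboxylic-acid side chains and are the acidic amino acids.
Matching residues: D17, D18.

2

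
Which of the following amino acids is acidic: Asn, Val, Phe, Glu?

Only D (aspartate) and E (glutamate) carry a side-chain carboxylic acid.
Of the listed options, only Glu belongs to this group.

Glu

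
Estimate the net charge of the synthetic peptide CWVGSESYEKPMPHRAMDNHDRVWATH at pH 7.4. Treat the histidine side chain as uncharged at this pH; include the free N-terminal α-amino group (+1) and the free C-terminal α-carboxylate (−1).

-1

Near pH 7.4, K and R contribute +1 each, D and E contribute −1 each, and every other side chain (His included, as stated) is uncharged.
Positive (K, R): K10, R15, R22 → +3.
Negative (D, E): E6, E9, D18, D21 → −4.
The N-terminus (+1) and C-terminus (−1) cancel.
Net charge = (+3) + (−4) = −1.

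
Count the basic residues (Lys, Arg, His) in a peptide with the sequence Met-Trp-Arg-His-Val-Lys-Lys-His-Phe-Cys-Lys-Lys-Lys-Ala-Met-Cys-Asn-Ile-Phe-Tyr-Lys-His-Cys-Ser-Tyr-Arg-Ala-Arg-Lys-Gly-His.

Matching residues: Arg3, His4, Lys6, Lys7, His8, Lys11, Lys12, Lys13, Lys21, His22, Arg26, Arg28, Lys29, His31.

14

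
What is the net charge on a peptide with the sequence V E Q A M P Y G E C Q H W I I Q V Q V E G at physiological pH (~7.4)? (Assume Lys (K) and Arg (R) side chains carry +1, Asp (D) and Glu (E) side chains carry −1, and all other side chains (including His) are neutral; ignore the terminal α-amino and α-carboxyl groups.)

-3

Positive (K, R): none → +0.
Negative (D, E): E2, E9, E20 → −3.
Net charge = (+0) + (−3) = −3.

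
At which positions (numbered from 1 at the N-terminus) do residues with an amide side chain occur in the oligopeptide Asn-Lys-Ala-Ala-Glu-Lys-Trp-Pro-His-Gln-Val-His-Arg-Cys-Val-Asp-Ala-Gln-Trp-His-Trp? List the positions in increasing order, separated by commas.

The amide-side-chain residues are Asn (N) and Gln (Q).
Matching residues: Asn1, Gln10, Gln18.

1, 10, 18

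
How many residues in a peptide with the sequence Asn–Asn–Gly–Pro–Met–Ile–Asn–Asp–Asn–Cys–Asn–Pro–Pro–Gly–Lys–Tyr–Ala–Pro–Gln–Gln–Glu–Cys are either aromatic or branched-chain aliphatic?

2

Aromatic: F, W, Y. Branched-chain aliphatic: I, L, V.
Aromatic residues here: Tyr16 (1).
Branched-chain aliphatic residues here: Ile6 (1).
The two groups share no amino acid, so total = 1 + 1 = 2.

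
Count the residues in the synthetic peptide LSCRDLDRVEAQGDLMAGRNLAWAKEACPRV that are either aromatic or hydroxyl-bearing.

Aromatic: F, W, Y. Hydroxyl-bearing: S, T, Y.
Aromatic residues here: W23 (1).
Hydroxyl-bearing residues here: S2 (1).
(Y belongs to both groups, but none appear in this sequence.) Total = 1 + 1 = 2.

2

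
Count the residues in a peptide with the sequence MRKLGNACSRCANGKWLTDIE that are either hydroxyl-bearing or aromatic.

3

Hydroxyl-bearing: S, T, Y. Aromatic: F, W, Y.
Hydroxyl-bearing residues here: S9, T18 (2).
Aromatic residues here: W16 (1).
(Y belongs to both groups, but none appear in this sequence.) Total = 2 + 1 = 3.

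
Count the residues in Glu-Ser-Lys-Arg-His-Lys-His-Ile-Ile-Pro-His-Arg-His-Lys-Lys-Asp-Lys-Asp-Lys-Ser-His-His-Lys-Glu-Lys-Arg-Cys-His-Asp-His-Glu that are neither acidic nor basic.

6

Acidic: D, E. Basic: K, R, H. All other residues are neither.
Matching residues: Ser2, Ile8, Ile9, Pro10, Ser20, Cys27.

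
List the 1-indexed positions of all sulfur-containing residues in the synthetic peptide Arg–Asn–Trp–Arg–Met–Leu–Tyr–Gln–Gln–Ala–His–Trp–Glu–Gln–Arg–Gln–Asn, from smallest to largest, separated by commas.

Only Cys (C) and Met (M) have a sulfur atom in the side chain.
Matching residues: Met5.

5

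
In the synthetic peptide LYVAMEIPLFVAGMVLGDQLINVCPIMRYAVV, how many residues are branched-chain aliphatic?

Valine (V), leucine (L), and isoleucine (I) are the branched-chain amino acids.
Matching residues: L1, V3, I7, L9, V11, V15, L16, L20, I21, V23, I26, V31, V32.

13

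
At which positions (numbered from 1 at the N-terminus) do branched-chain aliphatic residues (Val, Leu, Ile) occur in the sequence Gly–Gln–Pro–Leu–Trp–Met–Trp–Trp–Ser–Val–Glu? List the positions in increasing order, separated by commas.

Matching residues: Leu4, Val10.

4, 10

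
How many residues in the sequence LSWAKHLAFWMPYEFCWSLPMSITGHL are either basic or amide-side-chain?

3

Basic: H, K, R. Amide-side-chain: N, Q.
Basic residues here: K5, H6, H26 (3).
Amide-side-chain residues here: none (0).
The two groups share no amino acid, so total = 3 + 0 = 3.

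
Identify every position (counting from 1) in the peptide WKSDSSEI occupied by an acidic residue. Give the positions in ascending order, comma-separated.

Only D (aspartate) and E (glutamate) carry a side-chain carboxylic acid.
Matching residues: D4, E7.

4, 7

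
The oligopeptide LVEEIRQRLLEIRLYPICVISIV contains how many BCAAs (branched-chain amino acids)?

12

V, L, and I make up the branched-chain aliphatic group.
Matching residues: L1, V2, I5, L9, L10, I12, L14, I17, V19, I20, I22, V23.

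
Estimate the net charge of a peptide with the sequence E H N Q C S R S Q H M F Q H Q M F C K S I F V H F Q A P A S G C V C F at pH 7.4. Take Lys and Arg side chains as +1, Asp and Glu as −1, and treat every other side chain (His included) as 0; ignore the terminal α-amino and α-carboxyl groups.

Positive (K, R): R7, K19 → +2.
Negative (D, E): E1 → −1.
Net charge = (+2) + (−1) = +1.

+1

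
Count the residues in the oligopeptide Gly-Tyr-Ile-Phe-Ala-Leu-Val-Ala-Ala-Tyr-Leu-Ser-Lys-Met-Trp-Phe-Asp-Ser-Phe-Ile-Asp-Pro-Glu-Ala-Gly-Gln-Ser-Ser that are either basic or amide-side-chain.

2

Basic: H, K, R. Amide-side-chain: N, Q.
Basic residues here: Lys13 (1).
Amide-side-chain residues here: Gln26 (1).
The two groups share no amino acid, so total = 1 + 1 = 2.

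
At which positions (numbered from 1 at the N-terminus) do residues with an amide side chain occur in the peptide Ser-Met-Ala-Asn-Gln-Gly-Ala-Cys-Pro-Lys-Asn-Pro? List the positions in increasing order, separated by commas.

Only N (asparagine) and Q (glutamine) carry a side-chain carboxamide.
Matching residues: Asn4, Gln5, Asn11.

4, 5, 11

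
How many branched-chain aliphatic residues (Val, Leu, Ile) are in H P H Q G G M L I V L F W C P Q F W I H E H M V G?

6

Matching residues: L8, I9, V10, L11, I19, V24.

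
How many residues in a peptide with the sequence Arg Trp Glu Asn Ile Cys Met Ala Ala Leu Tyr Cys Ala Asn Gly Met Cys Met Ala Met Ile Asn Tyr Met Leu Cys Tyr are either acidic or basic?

Acidic: D, E. Basic: H, K, R.
Acidic residues here: Glu3 (1).
Basic residues here: Arg1 (1).
The two groups share no amino acid, so total = 1 + 1 = 2.

2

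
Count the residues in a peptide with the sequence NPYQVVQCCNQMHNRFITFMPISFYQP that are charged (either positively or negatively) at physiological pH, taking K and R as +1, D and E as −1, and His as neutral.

1

Charged side chains at pH ~7.4: K, R (positive); D, E (negative).
Matching residues: R15.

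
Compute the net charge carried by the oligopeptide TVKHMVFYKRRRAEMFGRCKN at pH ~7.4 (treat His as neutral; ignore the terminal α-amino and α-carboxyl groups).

At pH ~7.4 the Lys and Arg side chains are protonated (+1), the Asp and Glu side chains are deprotonated (−1), and with His taken as neutral all other side chains carry no charge.
Positive (K, R): K3, K9, R10, R11, R12, R18, K20 → +7.
Negative (D, E): E14 → −1.
Net charge = (+7) + (−1) = +6.

+6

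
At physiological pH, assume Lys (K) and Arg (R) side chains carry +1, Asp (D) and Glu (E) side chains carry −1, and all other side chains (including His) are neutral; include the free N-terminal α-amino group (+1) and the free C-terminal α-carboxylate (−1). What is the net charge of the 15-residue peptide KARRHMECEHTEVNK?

+1

Positive (K, R): K1, R3, R4, K15 → +4.
Negative (D, E): E7, E9, E12 → −3.
The N-terminus (+1) and C-terminus (−1) cancel.
Net charge = (+4) + (−3) = +1.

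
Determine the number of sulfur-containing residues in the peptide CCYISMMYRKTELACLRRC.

6

Only Cys (C) and Met (M) have a sulfur atom in the side chain.
Matching residues: C1, C2, M6, M7, C15, C19.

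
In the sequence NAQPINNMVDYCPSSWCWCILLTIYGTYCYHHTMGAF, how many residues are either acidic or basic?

Acidic: D, E. Basic: H, K, R.
Acidic residues here: D10 (1).
Basic residues here: H31, H32 (2).
The two groups share no amino acid, so total = 1 + 2 = 3.

3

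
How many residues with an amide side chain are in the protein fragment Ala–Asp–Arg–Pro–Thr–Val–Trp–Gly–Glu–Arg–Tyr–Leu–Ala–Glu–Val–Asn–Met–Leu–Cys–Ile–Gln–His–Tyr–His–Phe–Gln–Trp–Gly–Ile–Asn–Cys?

Only N (asparagine) and Q (glutamine) carry a side-chain carboxamide.
Matching residues: Asn16, Gln21, Gln26, Asn30.

4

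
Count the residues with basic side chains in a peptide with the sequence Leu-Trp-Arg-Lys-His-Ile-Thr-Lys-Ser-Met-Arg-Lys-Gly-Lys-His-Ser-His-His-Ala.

Lysine (K), arginine (R), and histidine (H) have basic, nitrogen-containing side chains.
Matching residues: Arg3, Lys4, His5, Lys8, Arg11, Lys12, Lys14, His15, His17, His18.

10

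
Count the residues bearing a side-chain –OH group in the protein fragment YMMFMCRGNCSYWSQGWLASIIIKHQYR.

S, T, and Y are the three residues with a side-chain hydroxyl.
Matching residues: Y1, S11, Y12, S14, S20, Y27.

6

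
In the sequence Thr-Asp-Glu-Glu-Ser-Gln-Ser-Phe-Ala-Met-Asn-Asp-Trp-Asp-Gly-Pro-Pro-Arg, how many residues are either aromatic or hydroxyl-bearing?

Aromatic: F, W, Y. Hydroxyl-bearing: S, T, Y.
Aromatic residues here: Phe8, Trp13 (2).
Hydroxyl-bearing residues here: Thr1, Ser5, Ser7 (3).
(Y belongs to both groups, but none appear in this sequence.) Total = 2 + 3 = 5.

5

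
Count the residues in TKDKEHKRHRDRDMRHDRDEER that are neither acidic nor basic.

Acidic: D, E. Basic: K, R, H. All other residues are neither.
Matching residues: T1, M14.

2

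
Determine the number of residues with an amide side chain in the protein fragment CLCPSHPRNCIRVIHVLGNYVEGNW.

The amide-side-chain residues are Asn (N) and Gln (Q).
Matching residues: N9, N19, N24.

3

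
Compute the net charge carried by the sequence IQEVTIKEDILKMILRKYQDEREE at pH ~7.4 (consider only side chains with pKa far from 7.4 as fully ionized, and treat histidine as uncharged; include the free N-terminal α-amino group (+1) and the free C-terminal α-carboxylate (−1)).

-2

At pH ~7.4 the Lys and Arg side chains are protonated (+1), the Asp and Glu side chains are deprotonated (−1), and with His taken as neutral all other side chains carry no charge.
Positive (K, R): K7, K12, R16, K17, R22 → +5.
Negative (D, E): E3, E8, D9, D20, E21, E23, E24 → −7.
The N-terminus (+1) and C-terminus (−1) cancel.
Net charge = (+5) + (−7) = −2.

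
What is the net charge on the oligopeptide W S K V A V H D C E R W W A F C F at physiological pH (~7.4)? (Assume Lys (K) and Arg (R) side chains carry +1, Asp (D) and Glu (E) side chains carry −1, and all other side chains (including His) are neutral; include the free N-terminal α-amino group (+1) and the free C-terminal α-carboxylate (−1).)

0

Positive (K, R): K3, R11 → +2.
Negative (D, E): D8, E10 → −2.
The N-terminus (+1) and C-terminus (−1) cancel.
Net charge = (+2) + (−2) = 0.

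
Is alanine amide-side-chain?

The amide-side-chain residues are Asn (N) and Gln (Q).
Alanine is not in this group.

No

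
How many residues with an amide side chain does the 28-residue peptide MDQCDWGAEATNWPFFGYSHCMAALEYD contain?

2

Only N (asparagine) and Q (glutamine) carry a side-chain carboxamide.
Matching residues: Q3, N12.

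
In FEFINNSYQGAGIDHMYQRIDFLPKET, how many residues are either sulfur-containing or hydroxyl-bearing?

5

Sulfur-containing: C, M. Hydroxyl-bearing: S, T, Y.
Sulfur-containing residues here: M16 (1).
Hydroxyl-bearing residues here: S7, Y8, Y17, T27 (4).
The two groups share no amino acid, so total = 1 + 4 = 5.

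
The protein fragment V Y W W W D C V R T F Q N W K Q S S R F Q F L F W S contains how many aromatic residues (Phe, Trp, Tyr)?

Matching residues: Y2, W3, W4, W5, F11, W14, F20, F22, F24, W25.

10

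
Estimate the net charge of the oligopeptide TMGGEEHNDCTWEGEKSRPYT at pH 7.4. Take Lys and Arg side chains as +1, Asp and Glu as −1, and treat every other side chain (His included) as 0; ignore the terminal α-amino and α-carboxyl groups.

Positive (K, R): K16, R18 → +2.
Negative (D, E): E5, E6, D9, E13, E15 → −5.
Net charge = (+2) + (−5) = −3.

-3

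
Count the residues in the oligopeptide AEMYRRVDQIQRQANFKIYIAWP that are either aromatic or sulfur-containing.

Aromatic: F, W, Y. Sulfur-containing: C, M.
Aromatic residues here: Y4, F16, Y19, W22 (4).
Sulfur-containing residues here: M3 (1).
The two groups share no amino acid, so total = 4 + 1 = 5.

5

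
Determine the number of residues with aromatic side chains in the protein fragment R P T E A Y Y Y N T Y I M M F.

The aromatic amino acids are Phe (F, benzyl), Trp (W, indole), and Tyr (Y, phenol).
Matching residues: Y6, Y7, Y8, Y11, F15.

5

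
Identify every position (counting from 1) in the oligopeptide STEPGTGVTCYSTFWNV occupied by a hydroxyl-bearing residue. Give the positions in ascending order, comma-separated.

1, 2, 6, 9, 11, 12, 13

The –OH-bearing residues are Ser, Thr (aliphatic alcohols), and Tyr (phenol).
Matching residues: S1, T2, T6, T9, Y11, S12, T13.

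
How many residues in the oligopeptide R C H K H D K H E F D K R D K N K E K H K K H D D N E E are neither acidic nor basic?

4

Acidic: D, E. Basic: K, R, H. All other residues are neither.
Matching residues: C2, F10, N16, N26.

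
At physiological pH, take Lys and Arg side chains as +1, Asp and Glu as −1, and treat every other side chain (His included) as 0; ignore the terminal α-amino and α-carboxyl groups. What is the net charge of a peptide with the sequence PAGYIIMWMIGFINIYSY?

Positive (K, R): none → +0.
Negative (D, E): none → −0.
Net charge = (+0) + (−0) = 0.

0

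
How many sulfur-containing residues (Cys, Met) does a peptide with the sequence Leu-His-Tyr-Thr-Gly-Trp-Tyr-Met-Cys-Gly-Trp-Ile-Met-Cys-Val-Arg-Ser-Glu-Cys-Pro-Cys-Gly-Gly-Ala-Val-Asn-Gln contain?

6

Matching residues: Met8, Cys9, Met13, Cys14, Cys19, Cys21.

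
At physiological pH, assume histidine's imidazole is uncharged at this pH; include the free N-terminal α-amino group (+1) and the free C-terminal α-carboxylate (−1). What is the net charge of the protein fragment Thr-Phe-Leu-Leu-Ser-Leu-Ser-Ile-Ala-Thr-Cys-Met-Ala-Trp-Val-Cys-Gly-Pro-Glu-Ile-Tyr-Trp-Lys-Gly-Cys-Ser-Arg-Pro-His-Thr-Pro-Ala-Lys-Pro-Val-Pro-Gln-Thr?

+2

At pH ~7.4 the Lys and Arg side chains are protonated (+1), the Asp and Glu side chains are deprotonated (−1), and with His taken as neutral all other side chains carry no charge.
Positive (K, R): Lys23, Arg27, Lys33 → +3.
Negative (D, E): Glu19 → −1.
The N-terminus (+1) and C-terminus (−1) cancel.
Net charge = (+3) + (−1) = +2.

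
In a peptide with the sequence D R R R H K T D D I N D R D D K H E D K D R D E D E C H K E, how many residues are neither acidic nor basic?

4

Acidic: D, E. Basic: K, R, H. All other residues are neither.
Matching residues: T7, I10, N11, C27.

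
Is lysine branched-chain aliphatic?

V, L, and I make up the branched-chain aliphatic group.
Lysine is not in this group.

No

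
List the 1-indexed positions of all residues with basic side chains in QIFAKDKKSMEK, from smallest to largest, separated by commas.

The basic amino acids are Lys (K), Arg (R), and His (H).
Matching residues: K5, K7, K8, K12.

5, 7, 8, 12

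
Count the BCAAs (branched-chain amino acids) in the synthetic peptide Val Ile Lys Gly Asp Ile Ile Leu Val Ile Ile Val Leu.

10

Valine (V), leucine (L), and isoleucine (I) are the branched-chain amino acids.
Matching residues: Val1, Ile2, Ile6, Ile7, Leu8, Val9, Ile10, Ile11, Val12, Leu13.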